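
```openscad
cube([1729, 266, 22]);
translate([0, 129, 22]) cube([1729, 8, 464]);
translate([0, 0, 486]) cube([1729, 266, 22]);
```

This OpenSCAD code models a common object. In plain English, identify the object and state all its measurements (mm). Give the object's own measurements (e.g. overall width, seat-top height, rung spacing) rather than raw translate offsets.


An I-beam lying along x, 1729 mm long. Overall section height 508 mm. Two flanges 266 mm wide (y) and 22 mm thick, one on the floor and one at the top; a web 8 mm thick runs between them, centred on the flange width.


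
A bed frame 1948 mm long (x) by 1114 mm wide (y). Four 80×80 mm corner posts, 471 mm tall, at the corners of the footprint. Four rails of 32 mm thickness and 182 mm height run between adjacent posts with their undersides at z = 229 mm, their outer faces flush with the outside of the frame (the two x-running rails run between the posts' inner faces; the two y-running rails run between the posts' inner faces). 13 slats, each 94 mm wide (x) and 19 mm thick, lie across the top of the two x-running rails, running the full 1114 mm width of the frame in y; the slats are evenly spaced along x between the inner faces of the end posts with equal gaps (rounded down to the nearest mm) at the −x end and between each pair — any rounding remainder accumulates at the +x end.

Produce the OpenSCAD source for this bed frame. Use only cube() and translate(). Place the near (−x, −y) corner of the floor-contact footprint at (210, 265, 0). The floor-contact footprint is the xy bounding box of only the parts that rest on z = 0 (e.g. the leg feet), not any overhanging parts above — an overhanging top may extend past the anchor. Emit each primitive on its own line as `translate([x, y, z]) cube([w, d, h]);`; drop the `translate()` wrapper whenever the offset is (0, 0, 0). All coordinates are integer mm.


translate([210, 265, 0]) cube([80, 80, 471]);
translate([210, 1299, 0]) cube([80, 80, 471]);
translate([2078, 265, 0]) cube([80, 80, 471]);
translate([2078, 1299, 0]) cube([80, 80, 471]);
translate([290, 265, 229]) cube([1788, 32, 182]);
translate([290, 1347, 229]) cube([1788, 32, 182]);
translate([210, 345, 229]) cube([32, 954, 182]);
translate([2126, 345, 229]) cube([32, 954, 182]);
translate([330, 265, 411]) cube([94, 1114, 19]);
translate([464, 265, 411]) cube([94, 1114, 19]);
translate([598, 265, 411]) cube([94, 1114, 19]);
translate([732, 265, 411]) cube([94, 1114, 19]);
translate([866, 265, 411]) cube([94, 1114, 19]);
translate([1000, 265, 411]) cube([94, 1114, 19]);
translate([1134, 265, 411]) cube([94, 1114, 19]);
translate([1268, 265, 411]) cube([94, 1114, 19]);
translate([1402, 265, 411]) cube([94, 1114, 19]);
translate([1536, 265, 411]) cube([94, 1114, 19]);
translate([1670, 265, 411]) cube([94, 1114, 19]);
translate([1804, 265, 411]) cube([94, 1114, 19]);
translate([1938, 265, 411]) cube([94, 1114, 19]);


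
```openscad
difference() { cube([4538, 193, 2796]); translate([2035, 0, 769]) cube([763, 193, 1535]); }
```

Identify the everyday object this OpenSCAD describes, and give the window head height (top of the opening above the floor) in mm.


A wall with a window opening. The window head height is 2304 mm.

A wall with a rectangular opening subtracted — a window. Sill at z = 769, opening 1535 mm tall, so the head is at 769 + 1535 = 2304 mm.


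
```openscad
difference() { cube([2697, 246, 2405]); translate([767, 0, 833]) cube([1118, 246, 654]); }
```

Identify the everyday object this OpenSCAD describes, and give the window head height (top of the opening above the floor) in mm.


A wall with a window opening. The window head height is 1487 mm.

A wall with a rectangular opening subtracted — a window. Sill at z = 833, opening 654 mm tall, so the head is at 833 + 654 = 1487 mm.


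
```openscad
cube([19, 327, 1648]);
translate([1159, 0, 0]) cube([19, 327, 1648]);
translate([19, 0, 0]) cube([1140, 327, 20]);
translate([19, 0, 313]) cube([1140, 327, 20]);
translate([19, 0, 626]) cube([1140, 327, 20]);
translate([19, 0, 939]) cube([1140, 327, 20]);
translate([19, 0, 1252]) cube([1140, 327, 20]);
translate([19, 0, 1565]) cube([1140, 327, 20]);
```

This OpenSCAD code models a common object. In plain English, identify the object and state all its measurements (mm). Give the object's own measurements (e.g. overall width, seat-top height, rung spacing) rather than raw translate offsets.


An open bookshelf. Two side panels, each 19 mm thick, 327 mm deep and 1648 mm tall, stand 1178 mm apart (outside-to-outside). Between them sit 6 shelves, each 20 mm thick and 327 mm deep, spanning the full gap between the sides. The bottom shelf rests on the floor (its underside at z = 0) and the clear gap between one shelf's top and the next shelf's underside is 293 mm.


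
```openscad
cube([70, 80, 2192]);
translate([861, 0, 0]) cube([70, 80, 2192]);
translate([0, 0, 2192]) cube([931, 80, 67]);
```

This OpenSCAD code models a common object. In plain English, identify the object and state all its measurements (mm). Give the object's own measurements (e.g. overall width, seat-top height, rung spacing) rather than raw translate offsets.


A door frame. The clear opening is 791 mm wide and 2192 mm high. Two 70 mm wide jambs, 80 mm deep, stand either side of the opening from the floor to the top of the opening. A 67 mm thick head sits across the top of both jambs, spanning the full outside width of the frame.


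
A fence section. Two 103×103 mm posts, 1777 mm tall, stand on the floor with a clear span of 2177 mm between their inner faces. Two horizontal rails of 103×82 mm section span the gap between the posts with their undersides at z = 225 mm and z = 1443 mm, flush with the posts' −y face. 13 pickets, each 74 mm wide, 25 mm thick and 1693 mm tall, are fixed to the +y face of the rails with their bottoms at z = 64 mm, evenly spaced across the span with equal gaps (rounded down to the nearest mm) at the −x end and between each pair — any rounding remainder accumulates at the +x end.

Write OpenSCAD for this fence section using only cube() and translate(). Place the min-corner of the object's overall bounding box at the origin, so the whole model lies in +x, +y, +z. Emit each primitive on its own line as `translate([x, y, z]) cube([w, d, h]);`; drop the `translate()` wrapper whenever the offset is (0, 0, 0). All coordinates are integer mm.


cube([103, 103, 1777]);
translate([2280, 0, 0]) cube([103, 103, 1777]);
translate([103, 0, 225]) cube([2177, 103, 82]);
translate([103, 0, 1443]) cube([2177, 103, 82]);
translate([189, 103, 64]) cube([74, 25, 1693]);
translate([349, 103, 64]) cube([74, 25, 1693]);
translate([509, 103, 64]) cube([74, 25, 1693]);
translate([669, 103, 64]) cube([74, 25, 1693]);
translate([829, 103, 64]) cube([74, 25, 1693]);
translate([989, 103, 64]) cube([74, 25, 1693]);
translate([1149, 103, 64]) cube([74, 25, 1693]);
translate([1309, 103, 64]) cube([74, 25, 1693]);
translate([1469, 103, 64]) cube([74, 25, 1693]);
translate([1629, 103, 64]) cube([74, 25, 1693]);
translate([1789, 103, 64]) cube([74, 25, 1693]);
translate([1949, 103, 64]) cube([74, 25, 1693]);
translate([2109, 103, 64]) cube([74, 25, 1693]);


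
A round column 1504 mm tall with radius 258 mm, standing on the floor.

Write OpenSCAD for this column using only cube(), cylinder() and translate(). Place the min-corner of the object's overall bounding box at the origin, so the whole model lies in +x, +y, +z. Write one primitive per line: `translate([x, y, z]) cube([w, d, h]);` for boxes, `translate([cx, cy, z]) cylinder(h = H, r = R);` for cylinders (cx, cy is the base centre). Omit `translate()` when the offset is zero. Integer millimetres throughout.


translate([258, 258, 0]) cylinder(h = 1504, r = 258);


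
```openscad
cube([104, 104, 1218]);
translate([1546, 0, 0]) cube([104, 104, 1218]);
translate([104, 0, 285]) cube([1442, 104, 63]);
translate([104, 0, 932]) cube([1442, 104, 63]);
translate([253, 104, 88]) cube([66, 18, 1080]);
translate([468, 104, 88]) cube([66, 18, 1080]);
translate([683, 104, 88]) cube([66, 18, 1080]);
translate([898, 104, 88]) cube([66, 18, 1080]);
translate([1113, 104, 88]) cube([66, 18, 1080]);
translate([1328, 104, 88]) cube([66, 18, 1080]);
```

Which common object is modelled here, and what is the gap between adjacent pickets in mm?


A fence section. The picket gap is 149 mm.

Two posts, two rails, 6 pickets — a fence section. Span 1442 mm holds 6 pickets of 66 mm with 7 equal gaps: ⌊(1442 − 6·66) / 7⌋ = 149 mm.


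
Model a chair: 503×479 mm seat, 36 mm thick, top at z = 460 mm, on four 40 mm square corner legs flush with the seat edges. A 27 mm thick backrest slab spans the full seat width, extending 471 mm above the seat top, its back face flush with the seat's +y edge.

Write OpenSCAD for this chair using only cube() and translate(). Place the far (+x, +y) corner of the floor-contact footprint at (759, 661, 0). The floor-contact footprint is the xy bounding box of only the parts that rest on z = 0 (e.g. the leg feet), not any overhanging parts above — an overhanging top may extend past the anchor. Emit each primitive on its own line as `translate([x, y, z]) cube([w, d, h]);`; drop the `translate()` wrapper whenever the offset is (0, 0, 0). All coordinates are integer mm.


// leg_h = 460 - 36 = 424
translate([256, 182, 424]) cube([503, 479, 36]);
translate([256, 182, 0]) cube([40, 40, 424]);
translate([719, 182, 0]) cube([40, 40, 424]);
translate([256, 621, 0]) cube([40, 40, 424]);
translate([719, 621, 0]) cube([40, 40, 424]);
translate([256, 634, 460]) cube([503, 27, 471]);


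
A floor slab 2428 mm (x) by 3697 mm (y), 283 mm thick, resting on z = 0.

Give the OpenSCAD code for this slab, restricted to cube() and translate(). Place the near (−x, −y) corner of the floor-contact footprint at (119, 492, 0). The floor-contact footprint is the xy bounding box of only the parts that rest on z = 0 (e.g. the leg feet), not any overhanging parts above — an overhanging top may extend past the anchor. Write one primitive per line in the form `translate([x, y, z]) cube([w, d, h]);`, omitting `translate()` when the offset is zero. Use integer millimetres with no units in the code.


translate([119, 492, 0]) cube([2428, 3697, 283]);


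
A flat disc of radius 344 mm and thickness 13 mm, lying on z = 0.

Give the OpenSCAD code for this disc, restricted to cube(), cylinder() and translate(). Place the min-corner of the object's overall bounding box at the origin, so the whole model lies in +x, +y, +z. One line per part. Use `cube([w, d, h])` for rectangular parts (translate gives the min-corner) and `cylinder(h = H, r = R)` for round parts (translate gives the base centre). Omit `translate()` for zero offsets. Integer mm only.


translate([344, 344, 0]) cylinder(h = 13, r = 344);


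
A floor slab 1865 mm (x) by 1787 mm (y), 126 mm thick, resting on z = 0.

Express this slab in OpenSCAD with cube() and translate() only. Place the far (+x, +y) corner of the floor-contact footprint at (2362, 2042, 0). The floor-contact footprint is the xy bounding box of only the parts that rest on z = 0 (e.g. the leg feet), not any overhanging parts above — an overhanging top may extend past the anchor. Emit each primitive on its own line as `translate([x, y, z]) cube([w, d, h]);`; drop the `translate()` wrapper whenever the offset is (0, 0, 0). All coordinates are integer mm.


translate([497, 255, 0]) cube([1865, 1787, 126]);


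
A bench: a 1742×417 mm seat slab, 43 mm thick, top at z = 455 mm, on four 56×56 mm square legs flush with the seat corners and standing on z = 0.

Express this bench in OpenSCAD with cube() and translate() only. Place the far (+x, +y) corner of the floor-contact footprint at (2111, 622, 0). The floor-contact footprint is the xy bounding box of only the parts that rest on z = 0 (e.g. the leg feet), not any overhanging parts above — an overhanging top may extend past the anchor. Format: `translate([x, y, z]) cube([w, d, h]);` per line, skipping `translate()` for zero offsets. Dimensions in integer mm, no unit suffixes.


translate([369, 205, 412]) cube([1742, 417, 43]);
translate([369, 205, 0]) cube([56, 56, 412]);
translate([369, 566, 0]) cube([56, 56, 412]);
translate([2055, 205, 0]) cube([56, 56, 412]);
translate([2055, 566, 0]) cube([56, 56, 412]);


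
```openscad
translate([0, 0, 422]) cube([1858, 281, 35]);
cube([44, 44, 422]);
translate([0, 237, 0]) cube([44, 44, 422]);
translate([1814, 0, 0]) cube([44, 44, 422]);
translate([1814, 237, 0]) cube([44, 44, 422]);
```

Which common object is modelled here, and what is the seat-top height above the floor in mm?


A bench. The seat-top height is 457 mm.

A long slab on four corner posts — a bench. The slab sits at z = 422 with thickness 35, so the top is 422 + 35 = 457 mm.


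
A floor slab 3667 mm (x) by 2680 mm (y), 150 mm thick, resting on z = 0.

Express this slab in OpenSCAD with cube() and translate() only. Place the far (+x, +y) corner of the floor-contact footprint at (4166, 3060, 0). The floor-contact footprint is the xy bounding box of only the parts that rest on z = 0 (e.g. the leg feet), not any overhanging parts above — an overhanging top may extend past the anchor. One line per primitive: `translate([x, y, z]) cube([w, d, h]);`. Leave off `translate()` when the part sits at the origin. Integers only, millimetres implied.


translate([499, 380, 0]) cube([3667, 2680, 150]);


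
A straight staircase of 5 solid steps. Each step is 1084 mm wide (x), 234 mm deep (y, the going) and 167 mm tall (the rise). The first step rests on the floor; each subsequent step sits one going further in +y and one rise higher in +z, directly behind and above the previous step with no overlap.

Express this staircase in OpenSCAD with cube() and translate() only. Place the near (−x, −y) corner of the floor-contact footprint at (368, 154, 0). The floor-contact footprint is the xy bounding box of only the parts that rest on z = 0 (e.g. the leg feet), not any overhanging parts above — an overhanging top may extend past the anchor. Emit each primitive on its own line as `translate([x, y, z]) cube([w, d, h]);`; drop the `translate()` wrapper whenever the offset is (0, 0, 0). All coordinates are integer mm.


translate([368, 154, 0]) cube([1084, 234, 167]);
translate([368, 388, 167]) cube([1084, 234, 167]);
translate([368, 622, 334]) cube([1084, 234, 167]);
translate([368, 856, 501]) cube([1084, 234, 167]);
translate([368, 1090, 668]) cube([1084, 234, 167]);


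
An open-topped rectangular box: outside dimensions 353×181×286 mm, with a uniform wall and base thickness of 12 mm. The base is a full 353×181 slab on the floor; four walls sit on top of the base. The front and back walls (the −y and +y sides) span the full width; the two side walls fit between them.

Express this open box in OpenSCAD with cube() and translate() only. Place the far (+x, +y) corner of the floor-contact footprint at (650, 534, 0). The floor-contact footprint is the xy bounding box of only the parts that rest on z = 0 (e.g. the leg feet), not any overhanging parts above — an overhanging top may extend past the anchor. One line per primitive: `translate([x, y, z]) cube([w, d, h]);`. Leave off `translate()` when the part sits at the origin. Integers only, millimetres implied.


translate([297, 353, 0]) cube([353, 181, 12]);
translate([297, 353, 12]) cube([353, 12, 274]);
translate([297, 522, 12]) cube([353, 12, 274]);
translate([297, 365, 12]) cube([12, 157, 274]);
translate([638, 365, 12]) cube([12, 157, 274]);


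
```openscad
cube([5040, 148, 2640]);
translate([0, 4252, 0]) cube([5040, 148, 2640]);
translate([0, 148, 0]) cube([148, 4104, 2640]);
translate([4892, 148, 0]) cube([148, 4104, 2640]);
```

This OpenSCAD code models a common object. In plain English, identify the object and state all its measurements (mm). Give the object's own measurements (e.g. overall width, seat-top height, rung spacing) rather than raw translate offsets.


The wall frame of a small rectangular building: four walls, each 2640 mm tall and 148 mm thick, enclosing a footprint 5040 mm (x) by 4400 mm (y) outside-to-outside, with no floor or roof. The front and back walls (the −y and +y sides) span the full width; the two side walls fit between them.


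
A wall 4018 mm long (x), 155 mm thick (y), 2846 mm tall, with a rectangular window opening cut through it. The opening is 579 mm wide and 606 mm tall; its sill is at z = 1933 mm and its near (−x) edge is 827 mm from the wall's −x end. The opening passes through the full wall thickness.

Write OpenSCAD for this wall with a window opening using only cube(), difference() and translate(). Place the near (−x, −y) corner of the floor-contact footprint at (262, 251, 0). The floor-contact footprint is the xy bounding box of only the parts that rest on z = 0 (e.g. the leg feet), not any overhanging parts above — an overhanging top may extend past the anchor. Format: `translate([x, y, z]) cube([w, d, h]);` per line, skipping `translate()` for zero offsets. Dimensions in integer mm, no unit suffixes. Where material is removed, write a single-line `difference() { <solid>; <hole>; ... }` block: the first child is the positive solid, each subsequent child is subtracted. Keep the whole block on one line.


difference() { translate([262, 251, 0]) cube([4018, 155, 2846]); translate([1089, 251, 1933]) cube([579, 155, 606]); }


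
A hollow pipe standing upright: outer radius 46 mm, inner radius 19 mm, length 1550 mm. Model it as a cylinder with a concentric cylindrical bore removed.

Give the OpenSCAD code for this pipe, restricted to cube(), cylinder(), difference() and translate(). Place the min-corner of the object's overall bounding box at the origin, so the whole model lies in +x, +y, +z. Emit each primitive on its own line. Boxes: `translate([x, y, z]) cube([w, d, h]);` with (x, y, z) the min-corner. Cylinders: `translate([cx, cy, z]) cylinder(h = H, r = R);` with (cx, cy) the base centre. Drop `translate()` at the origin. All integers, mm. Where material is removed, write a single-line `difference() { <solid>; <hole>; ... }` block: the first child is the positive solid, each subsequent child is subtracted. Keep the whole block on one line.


difference() { translate([46, 46, 0]) cylinder(h = 1550, r = 46); translate([46, 46, 0]) cylinder(h = 1550, r = 19); }


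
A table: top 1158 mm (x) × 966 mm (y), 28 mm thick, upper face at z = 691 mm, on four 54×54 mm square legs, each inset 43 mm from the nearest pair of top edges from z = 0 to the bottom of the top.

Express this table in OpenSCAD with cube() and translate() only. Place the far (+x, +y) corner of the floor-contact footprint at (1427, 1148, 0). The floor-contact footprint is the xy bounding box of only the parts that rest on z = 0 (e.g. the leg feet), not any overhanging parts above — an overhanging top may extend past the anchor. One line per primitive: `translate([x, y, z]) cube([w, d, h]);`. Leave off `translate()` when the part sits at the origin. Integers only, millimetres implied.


// leg_h = 691 - 28 = 663
translate([312, 225, 663]) cube([1158, 966, 28]);
translate([355, 268, 0]) cube([54, 54, 663]);
translate([1373, 268, 0]) cube([54, 54, 663]);
translate([355, 1094, 0]) cube([54, 54, 663]);
translate([1373, 1094, 0]) cube([54, 54, 663]);


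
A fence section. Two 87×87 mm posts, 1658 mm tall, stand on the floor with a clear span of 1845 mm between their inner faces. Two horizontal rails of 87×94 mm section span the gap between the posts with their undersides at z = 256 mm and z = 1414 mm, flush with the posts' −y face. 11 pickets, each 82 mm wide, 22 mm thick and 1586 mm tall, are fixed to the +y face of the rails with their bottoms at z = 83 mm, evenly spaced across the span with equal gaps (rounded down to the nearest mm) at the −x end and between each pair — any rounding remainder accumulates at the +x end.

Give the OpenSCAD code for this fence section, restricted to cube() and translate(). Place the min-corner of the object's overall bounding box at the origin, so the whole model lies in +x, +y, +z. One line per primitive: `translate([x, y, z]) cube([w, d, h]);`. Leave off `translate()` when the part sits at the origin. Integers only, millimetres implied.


cube([87, 87, 1658]);
translate([1932, 0, 0]) cube([87, 87, 1658]);
translate([87, 0, 256]) cube([1845, 87, 94]);
translate([87, 0, 1414]) cube([1845, 87, 94]);
translate([165, 87, 83]) cube([82, 22, 1586]);
translate([325, 87, 83]) cube([82, 22, 1586]);
translate([485, 87, 83]) cube([82, 22, 1586]);
translate([645, 87, 83]) cube([82, 22, 1586]);
translate([805, 87, 83]) cube([82, 22, 1586]);
translate([965, 87, 83]) cube([82, 22, 1586]);
translate([1125, 87, 83]) cube([82, 22, 1586]);
translate([1285, 87, 83]) cube([82, 22, 1586]);
translate([1445, 87, 83]) cube([82, 22, 1586]);
translate([1605, 87, 83]) cube([82, 22, 1586]);
translate([1765, 87, 83]) cube([82, 22, 1586]);


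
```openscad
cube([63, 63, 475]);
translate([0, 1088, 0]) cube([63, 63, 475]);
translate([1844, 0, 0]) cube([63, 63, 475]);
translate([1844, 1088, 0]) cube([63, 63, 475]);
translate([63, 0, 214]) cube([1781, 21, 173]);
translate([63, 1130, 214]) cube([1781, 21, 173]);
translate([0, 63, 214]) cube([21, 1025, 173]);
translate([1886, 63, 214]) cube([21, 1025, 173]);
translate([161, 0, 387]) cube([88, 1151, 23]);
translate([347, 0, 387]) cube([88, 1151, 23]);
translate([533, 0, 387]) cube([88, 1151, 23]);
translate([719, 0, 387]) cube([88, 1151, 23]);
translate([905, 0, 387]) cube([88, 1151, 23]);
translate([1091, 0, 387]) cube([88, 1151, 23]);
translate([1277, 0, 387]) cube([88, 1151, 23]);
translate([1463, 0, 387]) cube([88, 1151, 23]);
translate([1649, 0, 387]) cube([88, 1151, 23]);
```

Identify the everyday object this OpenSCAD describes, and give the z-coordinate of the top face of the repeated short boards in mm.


A bed frame. The slat-top height is 410 mm.

Four posts, four rails, and a row of slats — a bed frame. Slats sit on the rails at z = 214 + 173 = 387; with slat thickness 23, the top is 410 mm.


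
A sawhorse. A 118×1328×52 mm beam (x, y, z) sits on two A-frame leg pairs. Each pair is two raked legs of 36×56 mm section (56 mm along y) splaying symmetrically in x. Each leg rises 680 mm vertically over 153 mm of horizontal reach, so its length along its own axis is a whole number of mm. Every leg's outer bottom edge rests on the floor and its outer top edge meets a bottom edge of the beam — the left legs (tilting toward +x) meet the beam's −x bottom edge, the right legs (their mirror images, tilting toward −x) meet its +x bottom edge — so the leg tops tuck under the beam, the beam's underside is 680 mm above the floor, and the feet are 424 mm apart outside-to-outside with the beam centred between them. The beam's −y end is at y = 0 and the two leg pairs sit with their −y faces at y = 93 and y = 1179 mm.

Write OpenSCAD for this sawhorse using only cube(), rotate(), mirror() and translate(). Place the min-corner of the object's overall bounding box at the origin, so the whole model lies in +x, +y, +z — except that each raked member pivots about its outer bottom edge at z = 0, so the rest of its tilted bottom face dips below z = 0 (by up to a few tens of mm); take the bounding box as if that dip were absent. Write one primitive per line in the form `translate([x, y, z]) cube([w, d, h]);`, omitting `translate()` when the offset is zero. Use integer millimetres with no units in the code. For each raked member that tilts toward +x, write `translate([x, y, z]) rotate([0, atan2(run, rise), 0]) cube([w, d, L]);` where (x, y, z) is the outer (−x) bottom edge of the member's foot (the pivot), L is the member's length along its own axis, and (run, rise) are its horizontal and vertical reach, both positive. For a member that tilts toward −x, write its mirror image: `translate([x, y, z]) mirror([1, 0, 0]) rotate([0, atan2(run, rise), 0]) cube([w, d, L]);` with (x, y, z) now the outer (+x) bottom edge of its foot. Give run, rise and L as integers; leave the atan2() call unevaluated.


// leg length = √(153² + 680²) = 697
// right-leg outer foot x = 2·153 + 118 = 424
// beam min-corner = (153, 0, 680)
translate([153, 0, 680]) cube([118, 1328, 52]);
translate([0, 93, 0]) rotate([0, atan2(153, 680), 0]) cube([36, 56, 697]);
translate([424, 93, 0]) mirror([1, 0, 0]) rotate([0, atan2(153, 680), 0]) cube([36, 56, 697]);
translate([0, 1179, 0]) rotate([0, atan2(153, 680), 0]) cube([36, 56, 697]);
translate([424, 1179, 0]) mirror([1, 0, 0]) rotate([0, atan2(153, 680), 0]) cube([36, 56, 697]);


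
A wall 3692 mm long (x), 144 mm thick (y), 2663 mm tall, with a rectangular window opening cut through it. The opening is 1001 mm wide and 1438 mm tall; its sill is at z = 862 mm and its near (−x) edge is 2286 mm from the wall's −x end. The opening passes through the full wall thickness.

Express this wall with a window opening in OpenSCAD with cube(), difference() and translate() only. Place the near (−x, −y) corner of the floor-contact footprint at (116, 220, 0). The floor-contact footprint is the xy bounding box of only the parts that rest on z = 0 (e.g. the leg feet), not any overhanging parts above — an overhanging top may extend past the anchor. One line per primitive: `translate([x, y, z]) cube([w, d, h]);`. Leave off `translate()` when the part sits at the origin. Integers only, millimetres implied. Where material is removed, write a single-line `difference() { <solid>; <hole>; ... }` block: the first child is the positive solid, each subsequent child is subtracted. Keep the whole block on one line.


difference() { translate([116, 220, 0]) cube([3692, 144, 2663]); translate([2402, 220, 862]) cube([1001, 144, 1438]); }


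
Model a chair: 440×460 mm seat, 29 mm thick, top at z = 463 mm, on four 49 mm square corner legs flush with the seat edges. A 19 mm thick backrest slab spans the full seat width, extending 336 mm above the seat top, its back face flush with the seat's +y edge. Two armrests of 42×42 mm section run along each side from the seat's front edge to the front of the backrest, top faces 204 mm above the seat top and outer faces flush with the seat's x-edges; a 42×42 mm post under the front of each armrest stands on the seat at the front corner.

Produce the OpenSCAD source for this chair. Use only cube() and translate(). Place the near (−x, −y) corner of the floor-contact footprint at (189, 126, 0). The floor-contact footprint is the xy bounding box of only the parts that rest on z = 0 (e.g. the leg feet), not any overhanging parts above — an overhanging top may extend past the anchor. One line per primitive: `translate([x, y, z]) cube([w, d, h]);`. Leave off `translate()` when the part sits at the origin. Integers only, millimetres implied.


translate([189, 126, 434]) cube([440, 460, 29]);
translate([189, 126, 0]) cube([49, 49, 434]);
translate([580, 126, 0]) cube([49, 49, 434]);
translate([189, 537, 0]) cube([49, 49, 434]);
translate([580, 537, 0]) cube([49, 49, 434]);
translate([189, 567, 463]) cube([440, 19, 336]);
translate([189, 126, 625]) cube([42, 441, 42]);
translate([587, 126, 625]) cube([42, 441, 42]);
translate([189, 126, 463]) cube([42, 42, 162]);
translate([587, 126, 463]) cube([42, 42, 162]);


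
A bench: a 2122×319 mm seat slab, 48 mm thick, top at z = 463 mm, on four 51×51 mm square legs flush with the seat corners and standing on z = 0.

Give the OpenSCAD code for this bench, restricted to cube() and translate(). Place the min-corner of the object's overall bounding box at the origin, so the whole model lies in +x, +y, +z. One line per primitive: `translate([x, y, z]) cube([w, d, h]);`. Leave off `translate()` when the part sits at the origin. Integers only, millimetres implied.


translate([0, 0, 415]) cube([2122, 319, 48]);
cube([51, 51, 415]);
translate([0, 268, 0]) cube([51, 51, 415]);
translate([2071, 0, 0]) cube([51, 51, 415]);
translate([2071, 268, 0]) cube([51, 51, 415]);


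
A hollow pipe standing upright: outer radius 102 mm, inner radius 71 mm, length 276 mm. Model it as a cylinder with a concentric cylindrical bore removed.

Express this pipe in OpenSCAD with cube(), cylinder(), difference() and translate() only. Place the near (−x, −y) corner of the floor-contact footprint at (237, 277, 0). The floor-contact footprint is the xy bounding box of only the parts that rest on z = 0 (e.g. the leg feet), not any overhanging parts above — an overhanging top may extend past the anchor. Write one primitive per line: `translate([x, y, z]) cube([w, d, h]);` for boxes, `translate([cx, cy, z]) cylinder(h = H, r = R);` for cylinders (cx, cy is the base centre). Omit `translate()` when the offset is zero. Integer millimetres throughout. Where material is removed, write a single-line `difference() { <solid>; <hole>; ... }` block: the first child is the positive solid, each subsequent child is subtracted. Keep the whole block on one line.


difference() { translate([339, 379, 0]) cylinder(h = 276, r = 102); translate([339, 379, 0]) cylinder(h = 276, r = 71); }


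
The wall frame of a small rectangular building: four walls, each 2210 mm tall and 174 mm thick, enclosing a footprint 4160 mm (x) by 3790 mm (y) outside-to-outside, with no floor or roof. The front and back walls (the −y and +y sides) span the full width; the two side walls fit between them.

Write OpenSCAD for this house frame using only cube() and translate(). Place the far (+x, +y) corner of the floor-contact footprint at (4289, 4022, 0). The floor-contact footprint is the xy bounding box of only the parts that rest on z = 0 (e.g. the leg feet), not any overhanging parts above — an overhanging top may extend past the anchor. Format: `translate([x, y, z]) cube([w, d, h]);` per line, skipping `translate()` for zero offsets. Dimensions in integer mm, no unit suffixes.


translate([129, 232, 0]) cube([4160, 174, 2210]);
translate([129, 3848, 0]) cube([4160, 174, 2210]);
translate([129, 406, 0]) cube([174, 3442, 2210]);
translate([4115, 406, 0]) cube([174, 3442, 2210]);


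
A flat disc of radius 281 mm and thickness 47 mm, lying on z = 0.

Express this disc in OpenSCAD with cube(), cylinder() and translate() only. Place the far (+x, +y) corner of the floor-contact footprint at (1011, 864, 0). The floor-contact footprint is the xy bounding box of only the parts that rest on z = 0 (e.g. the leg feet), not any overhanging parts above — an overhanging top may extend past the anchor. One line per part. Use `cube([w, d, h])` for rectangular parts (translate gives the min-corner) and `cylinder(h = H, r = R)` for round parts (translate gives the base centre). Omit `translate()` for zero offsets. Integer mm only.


translate([730, 583, 0]) cylinder(h = 47, r = 281);


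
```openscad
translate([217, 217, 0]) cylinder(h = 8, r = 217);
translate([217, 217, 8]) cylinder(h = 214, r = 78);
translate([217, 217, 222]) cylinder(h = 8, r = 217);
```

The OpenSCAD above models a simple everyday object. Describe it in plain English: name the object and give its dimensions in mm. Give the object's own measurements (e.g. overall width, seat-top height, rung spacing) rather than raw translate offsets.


A spool: two coaxial disc flanges of radius 217 mm and thickness 8 mm, joined by a core cylinder of radius 78 mm and height 214 mm. The lower flange rests on z = 0 and the three cylinders share a vertical axis.


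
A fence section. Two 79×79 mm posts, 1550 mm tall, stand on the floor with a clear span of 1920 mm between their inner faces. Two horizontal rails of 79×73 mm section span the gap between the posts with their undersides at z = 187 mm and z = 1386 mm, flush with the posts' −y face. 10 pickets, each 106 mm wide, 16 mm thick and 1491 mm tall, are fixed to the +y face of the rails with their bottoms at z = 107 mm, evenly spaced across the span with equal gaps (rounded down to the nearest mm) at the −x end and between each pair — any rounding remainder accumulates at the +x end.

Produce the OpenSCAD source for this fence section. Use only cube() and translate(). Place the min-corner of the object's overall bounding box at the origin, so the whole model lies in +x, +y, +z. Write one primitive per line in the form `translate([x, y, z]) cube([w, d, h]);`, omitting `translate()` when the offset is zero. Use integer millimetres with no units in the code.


cube([79, 79, 1550]);
translate([1999, 0, 0]) cube([79, 79, 1550]);
translate([79, 0, 187]) cube([1920, 79, 73]);
translate([79, 0, 1386]) cube([1920, 79, 73]);
translate([157, 79, 107]) cube([106, 16, 1491]);
translate([341, 79, 107]) cube([106, 16, 1491]);
translate([525, 79, 107]) cube([106, 16, 1491]);
translate([709, 79, 107]) cube([106, 16, 1491]);
translate([893, 79, 107]) cube([106, 16, 1491]);
translate([1077, 79, 107]) cube([106, 16, 1491]);
translate([1261, 79, 107]) cube([106, 16, 1491]);
translate([1445, 79, 107]) cube([106, 16, 1491]);
translate([1629, 79, 107]) cube([106, 16, 1491]);
translate([1813, 79, 107]) cube([106, 16, 1491]);


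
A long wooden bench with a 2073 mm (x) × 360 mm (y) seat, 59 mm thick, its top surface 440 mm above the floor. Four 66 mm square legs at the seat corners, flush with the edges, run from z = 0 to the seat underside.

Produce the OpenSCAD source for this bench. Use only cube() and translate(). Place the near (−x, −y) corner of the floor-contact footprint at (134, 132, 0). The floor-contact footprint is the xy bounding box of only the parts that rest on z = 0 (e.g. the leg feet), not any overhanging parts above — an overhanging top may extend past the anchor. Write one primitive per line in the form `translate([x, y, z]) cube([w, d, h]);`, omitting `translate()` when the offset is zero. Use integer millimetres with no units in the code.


translate([134, 132, 381]) cube([2073, 360, 59]);
translate([134, 132, 0]) cube([66, 66, 381]);
translate([134, 426, 0]) cube([66, 66, 381]);
translate([2141, 132, 0]) cube([66, 66, 381]);
translate([2141, 426, 0]) cube([66, 66, 381]);


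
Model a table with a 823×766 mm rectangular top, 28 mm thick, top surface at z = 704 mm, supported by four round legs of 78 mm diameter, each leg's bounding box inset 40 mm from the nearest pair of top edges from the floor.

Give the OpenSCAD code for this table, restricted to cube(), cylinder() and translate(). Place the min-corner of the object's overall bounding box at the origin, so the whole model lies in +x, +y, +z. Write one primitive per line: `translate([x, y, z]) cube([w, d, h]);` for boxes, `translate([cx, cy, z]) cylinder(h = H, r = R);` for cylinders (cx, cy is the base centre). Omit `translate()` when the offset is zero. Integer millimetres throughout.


translate([0, 0, 676]) cube([823, 766, 28]);
translate([79, 79, 0]) cylinder(h = 676, r = 39);
translate([744, 79, 0]) cylinder(h = 676, r = 39);
translate([79, 687, 0]) cylinder(h = 676, r = 39);
translate([744, 687, 0]) cylinder(h = 676, r = 39);


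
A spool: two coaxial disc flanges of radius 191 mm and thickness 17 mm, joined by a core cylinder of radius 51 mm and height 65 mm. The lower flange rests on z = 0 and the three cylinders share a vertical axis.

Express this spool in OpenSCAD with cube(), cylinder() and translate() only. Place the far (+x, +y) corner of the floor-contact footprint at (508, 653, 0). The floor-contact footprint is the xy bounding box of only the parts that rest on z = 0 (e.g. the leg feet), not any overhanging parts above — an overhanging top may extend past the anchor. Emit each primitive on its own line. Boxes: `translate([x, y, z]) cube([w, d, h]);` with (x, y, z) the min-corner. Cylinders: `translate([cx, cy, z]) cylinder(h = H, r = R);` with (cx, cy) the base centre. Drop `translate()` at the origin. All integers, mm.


translate([317, 462, 0]) cylinder(h = 17, r = 191);
translate([317, 462, 17]) cylinder(h = 65, r = 51);
translate([317, 462, 82]) cylinder(h = 17, r = 191);


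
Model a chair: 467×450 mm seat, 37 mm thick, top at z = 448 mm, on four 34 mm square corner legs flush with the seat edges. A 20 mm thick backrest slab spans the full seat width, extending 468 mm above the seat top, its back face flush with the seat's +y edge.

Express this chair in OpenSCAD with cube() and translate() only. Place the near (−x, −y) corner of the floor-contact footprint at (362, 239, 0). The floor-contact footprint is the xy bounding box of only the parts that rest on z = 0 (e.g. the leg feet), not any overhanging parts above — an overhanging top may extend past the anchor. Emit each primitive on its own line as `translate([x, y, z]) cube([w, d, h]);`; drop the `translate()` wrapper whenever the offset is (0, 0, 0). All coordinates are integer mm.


translate([362, 239, 411]) cube([467, 450, 37]);
translate([362, 239, 0]) cube([34, 34, 411]);
translate([795, 239, 0]) cube([34, 34, 411]);
translate([362, 655, 0]) cube([34, 34, 411]);
translate([795, 655, 0]) cube([34, 34, 411]);
translate([362, 669, 448]) cube([467, 20, 468]);


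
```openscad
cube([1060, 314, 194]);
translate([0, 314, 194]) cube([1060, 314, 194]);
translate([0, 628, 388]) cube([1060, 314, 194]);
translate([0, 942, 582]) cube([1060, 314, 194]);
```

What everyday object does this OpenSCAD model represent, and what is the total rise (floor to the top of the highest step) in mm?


A staircase. The total rise is 776 mm.

4 identical blocks, each offset up and back from the previous — a staircase. Each step is 194 mm tall and there are 4 of them, so the total rise is 4 × 194 = 776 mm.


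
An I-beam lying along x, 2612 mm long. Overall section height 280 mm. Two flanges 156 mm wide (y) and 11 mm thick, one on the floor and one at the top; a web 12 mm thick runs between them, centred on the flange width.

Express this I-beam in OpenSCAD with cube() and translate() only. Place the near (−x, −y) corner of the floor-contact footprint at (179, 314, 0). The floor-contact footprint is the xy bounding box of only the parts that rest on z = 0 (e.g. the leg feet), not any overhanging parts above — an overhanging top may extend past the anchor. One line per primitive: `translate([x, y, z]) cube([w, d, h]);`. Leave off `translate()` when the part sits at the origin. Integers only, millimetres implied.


translate([179, 314, 0]) cube([2612, 156, 11]);
translate([179, 386, 11]) cube([2612, 12, 258]);
translate([179, 314, 269]) cube([2612, 156, 11]);


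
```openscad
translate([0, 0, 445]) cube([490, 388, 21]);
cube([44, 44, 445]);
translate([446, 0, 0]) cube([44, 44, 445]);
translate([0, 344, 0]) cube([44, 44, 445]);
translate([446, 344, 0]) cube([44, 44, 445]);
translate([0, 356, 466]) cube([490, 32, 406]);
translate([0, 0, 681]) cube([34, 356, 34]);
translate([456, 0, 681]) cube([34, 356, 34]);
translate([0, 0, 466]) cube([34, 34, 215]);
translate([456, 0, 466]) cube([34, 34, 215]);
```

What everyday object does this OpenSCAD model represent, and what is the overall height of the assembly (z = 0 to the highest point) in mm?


A chair. The overall height is 872 mm.

A slab on four corner posts with a tall panel at the back — a chair. The seat slab sits at z = 445 with thickness 21, and the 406 mm backrest starts at the seat top, so the overall height is 445 + 21 + 406 = 872 mm.


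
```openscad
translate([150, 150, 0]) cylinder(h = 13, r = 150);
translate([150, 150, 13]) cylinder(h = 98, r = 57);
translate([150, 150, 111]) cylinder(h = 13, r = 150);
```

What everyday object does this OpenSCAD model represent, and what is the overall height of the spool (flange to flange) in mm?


A spool. The overall height is 124 mm.

Three coaxial cylinders, large–small–large — a spool. Two 13 mm flanges and a 98 mm core give 13 + 98 + 13 = 124 mm.


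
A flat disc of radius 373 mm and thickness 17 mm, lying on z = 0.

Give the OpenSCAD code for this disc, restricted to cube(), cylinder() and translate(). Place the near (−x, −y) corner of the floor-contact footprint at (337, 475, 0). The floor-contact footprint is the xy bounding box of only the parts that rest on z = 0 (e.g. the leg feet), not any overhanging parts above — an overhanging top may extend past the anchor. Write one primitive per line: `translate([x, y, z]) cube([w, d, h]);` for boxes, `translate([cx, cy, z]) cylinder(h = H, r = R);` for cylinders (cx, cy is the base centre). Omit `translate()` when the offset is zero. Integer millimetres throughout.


translate([710, 848, 0]) cylinder(h = 17, r = 373);
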